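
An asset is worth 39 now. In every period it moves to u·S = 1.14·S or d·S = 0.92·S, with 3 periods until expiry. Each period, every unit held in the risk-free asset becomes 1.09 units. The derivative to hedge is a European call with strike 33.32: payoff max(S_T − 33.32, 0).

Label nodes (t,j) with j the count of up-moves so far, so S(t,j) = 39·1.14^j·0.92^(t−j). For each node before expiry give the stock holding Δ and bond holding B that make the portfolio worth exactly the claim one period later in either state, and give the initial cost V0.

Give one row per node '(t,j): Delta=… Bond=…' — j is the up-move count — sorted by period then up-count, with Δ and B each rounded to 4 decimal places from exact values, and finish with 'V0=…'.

(0,0): Delta=0.9850 Bond=-25.1192
(1,0): Delta=0.9220 Bond=-25.1195
(1,1): Delta=1.0000 Bond=-28.0448
(2,0): Delta=0.5936 Bond=-16.5391
(2,1): Delta=1.0000 Bond=-30.5688
(2,2): Delta=1.0000 Bond=-30.5688
V0=13.2976

Since d<R<u, set p* = (R−d)/(u−d) = 0.7727; price each node as the discounted p*-expectation of its children.
Payoff layer (t=3): V(3,0)=0.0000, V(3,1)=4.3109, V(3,2)=13.3096, V(3,3)=24.4602
(2,0): S=33.0096. Δ = (V_up−V_dn)/(S_up−S_dn) = (4.3109−0.0000)/(37.6309−30.3688) = 0.5936. V = [p*·4.3109 + (1−p*)·0.0000]/1.09 = 3.0561. B = V − Δ·S = -16.5391.
(2,1): S=40.9032. Δ = (V_up−V_dn)/(S_up−S_dn) = (13.3096−4.3109)/(46.6296−37.6309) = 1.0000. V = [p*·13.3096 + (1−p*)·4.3109]/1.09 = 10.3344. B = V − Δ·S = -30.5688.
(2,2): S=50.6844. Δ = (V_up−V_dn)/(S_up−S_dn) = (24.4602−13.3096)/(57.7802−46.6296) = 1.0000. V = [p*·24.4602 + (1−p*)·13.3096]/1.09 = 20.1156. B = V − Δ·S = -30.5688.
(1,0): S=35.8800. Δ = (V_up−V_dn)/(S_up−S_dn) = (10.3344−3.0561)/(40.9032−33.0096) = 0.9220. V = [p*·10.3344 + (1−p*)·3.0561]/1.09 = 7.9635. B = V − Δ·S = -25.1195.
(1,1): S=44.4600. Δ = (V_up−V_dn)/(S_up−S_dn) = (20.1156−10.3344)/(50.6844−40.9032) = 1.0000. V = [p*·20.1156 + (1−p*)·10.3344]/1.09 = 16.4152. B = V − Δ·S = -28.0448.
(0,0): S=39.0000. Δ = (V_up−V_dn)/(S_up−S_dn) = (16.4152−7.9635)/(44.4600−35.8800) = 0.9850. V = [p*·16.4152 + (1−p*)·7.9635]/1.09 = 13.2976. B = V − Δ·S = -25.1192.
The time-0 hedge costs 13.2976, which is the no-arbitrage price.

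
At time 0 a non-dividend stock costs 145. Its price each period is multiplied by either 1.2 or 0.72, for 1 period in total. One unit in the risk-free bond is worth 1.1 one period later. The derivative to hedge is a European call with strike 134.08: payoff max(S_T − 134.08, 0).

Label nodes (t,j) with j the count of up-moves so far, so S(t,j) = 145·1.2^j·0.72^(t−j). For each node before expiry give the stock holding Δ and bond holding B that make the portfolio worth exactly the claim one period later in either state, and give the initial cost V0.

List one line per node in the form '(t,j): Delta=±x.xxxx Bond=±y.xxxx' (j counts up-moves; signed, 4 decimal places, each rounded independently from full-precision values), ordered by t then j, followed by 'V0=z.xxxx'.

Risk-neutral probability p* = (R−d)/(u−d) = (1.1−0.72)/(1.2−0.72) = 0.7917.
Terminal payoffs: V(1,0)=0.0000, V(1,1)=39.9200
Node (0,0) S=145.0000: V=(p*·39.9200+(1−p*)·0.0000)/1.1=28.7303; Δ=(39.9200−0.0000)/(174.0000−104.4000)=0.5736; B=V−Δ·S=-54.4364
Check: Δ(0,0)·S0 + B(0,0) = 28.7303 = V0.

(0,0): Delta=0.5736 Bond=-54.4364
V0=28.7303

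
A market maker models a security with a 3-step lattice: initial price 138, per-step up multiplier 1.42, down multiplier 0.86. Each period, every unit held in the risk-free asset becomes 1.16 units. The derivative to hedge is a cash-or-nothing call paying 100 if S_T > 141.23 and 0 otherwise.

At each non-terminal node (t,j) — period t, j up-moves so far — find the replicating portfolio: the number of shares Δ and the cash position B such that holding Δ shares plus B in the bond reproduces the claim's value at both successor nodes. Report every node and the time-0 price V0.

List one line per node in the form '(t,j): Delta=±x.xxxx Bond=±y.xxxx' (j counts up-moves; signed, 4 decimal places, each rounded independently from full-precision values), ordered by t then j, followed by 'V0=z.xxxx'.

Under the risk-neutral measure, an up-move has probability p* = (R−d)/(u−d) = 0.5357 and values discount at R = 1.16.
Terminal payoffs: V(3,0)=0.0000, V(3,1)=100.0000, V(3,2)=100.0000, V(3,3)=100.0000
(2,0): S=102.0648. Δ = (V_up−V_dn)/(S_up−S_dn) = (100.0000−0.0000)/(144.9320−87.7757) = 1.7496. V = [p*·100.0000 + (1−p*)·0.0000]/1.16 = 46.1823. B = V − Δ·S = -132.3892.
(2,1): S=168.5256. Δ = (V_up−V_dn)/(S_up−S_dn) = (100.0000−100.0000)/(239.3064−144.9320) = 0.0000. V = [p*·100.0000 + (1−p*)·100.0000]/1.16 = 86.2069. B = V − Δ·S = 86.2069.
(2,2): S=278.2632. Δ = (V_up−V_dn)/(S_up−S_dn) = (100.0000−100.0000)/(395.1337−239.3064) = 0.0000. V = [p*·100.0000 + (1−p*)·100.0000]/1.16 = 86.2069. B = V − Δ·S = 86.2069.
(1,0): S=118.6800. Δ = (V_up−V_dn)/(S_up−S_dn) = (86.2069−46.1823)/(168.5256−102.0648) = 0.6022. V = [p*·86.2069 + (1−p*)·46.1823]/1.16 = 58.2966. B = V − Δ·S = -13.1760.
(1,1): S=195.9600. Δ = (V_up−V_dn)/(S_up−S_dn) = (86.2069−86.2069)/(278.2632−168.5256) = 0.0000. V = [p*·86.2069 + (1−p*)·86.2069]/1.16 = 74.3163. B = V − Δ·S = 74.3163.
(0,0): S=138.0000. Δ = (V_up−V_dn)/(S_up−S_dn) = (74.3163−58.2966)/(195.9600−118.6800) = 0.2073. V = [p*·74.3163 + (1−p*)·58.2966]/1.16 = 57.6539. B = V − Δ·S = 29.0473.
Self-financing check: at every node Δ·S+B equals the discounted successor values.

(0,0): Delta=0.2073 Bond=29.0473
(1,0): Delta=0.6022 Bond=-13.1760
(1,1): Delta=0.0000 Bond=74.3163
(2,0): Delta=1.7496 Bond=-132.3892
(2,1): Delta=0.0000 Bond=86.2069
(2,2): Delta=0.0000 Bond=86.2069
V0=57.6539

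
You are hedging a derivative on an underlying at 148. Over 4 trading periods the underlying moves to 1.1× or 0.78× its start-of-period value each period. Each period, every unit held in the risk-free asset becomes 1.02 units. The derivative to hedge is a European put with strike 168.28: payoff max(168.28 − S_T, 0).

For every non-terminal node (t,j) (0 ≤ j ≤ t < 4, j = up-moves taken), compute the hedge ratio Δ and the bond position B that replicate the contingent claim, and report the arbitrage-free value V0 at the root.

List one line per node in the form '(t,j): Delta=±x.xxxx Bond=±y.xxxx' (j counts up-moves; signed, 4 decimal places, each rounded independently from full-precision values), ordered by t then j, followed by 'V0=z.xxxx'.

(0,0): Delta=-0.5937 Bond=109.4778
(1,0): Delta=-1.0000 Bond=158.5740
(1,1): Delta=-0.4976 Bond=96.0318
(2,0): Delta=-1.0000 Bond=161.7455
(2,1): Delta=-1.0000 Bond=161.7455
(2,2): Delta=-0.3789 Bond=76.6881
(3,0): Delta=-1.0000 Bond=164.9804
(3,1): Delta=-1.0000 Bond=164.9804
(3,2): Delta=-1.0000 Bond=164.9804
(3,3): Delta=-0.2321 Bond=49.3024
V0=21.6145

Since d<R<u, set p* = (R−d)/(u−d) = 0.7500; price each node as the discounted p*-expectation of its children.
At expiry t=4: V(4,0)=113.4977, V(4,1)=91.0229, V(4,2)=59.3277, V(4,3)=14.6294, V(4,4)=0.0000
Node (3,0) S=70.2337: V=(p*·91.0229+(1−p*)·113.4977)/1.02=94.7467; Δ=(91.0229−113.4977)/(77.2571−54.7823)=-1.0000; B=V−Δ·S=164.9804
Node (3,1) S=99.0475: V=(p*·59.3277+(1−p*)·91.0229)/1.02=65.9329; Δ=(59.3277−91.0229)/(108.9523−77.2571)=-1.0000; B=V−Δ·S=164.9804
Node (3,2) S=139.6824: V=(p*·14.6294+(1−p*)·59.3277)/1.02=25.2980; Δ=(14.6294−59.3277)/(153.6506−108.9523)=-1.0000; B=V−Δ·S=164.9804
Node (3,3) S=196.9880: V=(p*·0.0000+(1−p*)·14.6294)/1.02=3.5856; Δ=(0.0000−14.6294)/(216.6868−153.6506)=-0.2321; B=V−Δ·S=49.3024
Node (2,0) S=90.0432: V=(p*·65.9329+(1−p*)·94.7467)/1.02=71.7023; Δ=(65.9329−94.7467)/(99.0475−70.2337)=-1.0000; B=V−Δ·S=161.7455
Node (2,1) S=126.9840: V=(p*·25.2980+(1−p*)·65.9329)/1.02=34.7615; Δ=(25.2980−65.9329)/(139.6824−99.0475)=-1.0000; B=V−Δ·S=161.7455
Node (2,2) S=179.0800: V=(p*·3.5856+(1−p*)·25.2980)/1.02=8.8370; Δ=(3.5856−25.2980)/(196.9880−139.6824)=-0.3789; B=V−Δ·S=76.6881
Node (1,0) S=115.4400: V=(p*·34.7615+(1−p*)·71.7023)/1.02=43.1340; Δ=(34.7615−71.7023)/(126.9840−90.0432)=-1.0000; B=V−Δ·S=158.5740
Node (1,1) S=162.8000: V=(p*·8.8370+(1−p*)·34.7615)/1.02=15.0177; Δ=(8.8370−34.7615)/(179.0800−126.9840)=-0.4976; B=V−Δ·S=96.0318
Node (0,0) S=148.0000: V=(p*·15.0177+(1−p*)·43.1340)/1.02=21.6145; Δ=(15.0177−43.1340)/(162.8000−115.4400)=-0.5937; B=V−Δ·S=109.4778
Check: Δ(0,0)·S0 + B(0,0) = 21.6145 = V0.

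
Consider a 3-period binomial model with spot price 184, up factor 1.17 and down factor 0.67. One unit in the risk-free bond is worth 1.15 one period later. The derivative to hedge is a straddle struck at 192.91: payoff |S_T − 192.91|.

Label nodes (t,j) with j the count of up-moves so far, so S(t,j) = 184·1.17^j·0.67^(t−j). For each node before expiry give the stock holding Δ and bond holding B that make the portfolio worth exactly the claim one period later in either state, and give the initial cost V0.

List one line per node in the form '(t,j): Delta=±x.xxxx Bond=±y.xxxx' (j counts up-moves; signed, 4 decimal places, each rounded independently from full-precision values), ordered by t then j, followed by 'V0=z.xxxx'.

Under the risk-neutral measure, an up-move has probability p* = (R−d)/(u−d) = 0.9600 and values discount at R = 1.15.
Payoff layer (t=3): V(3,0)=137.5696, V(3,1)=96.2708, V(3,2)=24.1520, V(3,3)=101.7868
  t=2,j=0: stock 82.5976 → up 96.6392 (V=96.2708), down 55.3404 (V=137.5696). Price 85.1502; hedge Δ=-1.0000, bond B=167.7478.
  t=2,j=1: stock 144.2376 → up 168.7580 (V=24.1520), down 96.6392 (V=96.2708). Price 23.5102; hedge Δ=-1.0000, bond B=167.7478.
  t=2,j=2: stock 251.8776 → up 294.6968 (V=101.7868), down 168.7580 (V=24.1520). Price 85.8099; hedge Δ=0.6164, bond B=-69.4597.
  t=1,j=0: stock 123.2800 → up 144.2376 (V=23.5102), down 82.5976 (V=85.1502). Price 22.5877; hedge Δ=-1.0000, bond B=145.8677.
  t=1,j=1: stock 215.2800 → up 251.8776 (V=85.8099), down 144.2376 (V=23.5102). Price 72.4504; hedge Δ=0.5788, bond B=-52.1490.
  t=0,j=0: stock 184.0000 → up 215.2800 (V=72.4504), down 123.2800 (V=22.5877). Price 61.2660; hedge Δ=0.5420, bond B=-38.4594.
Root portfolio cost Δ·184+B reproduces V0=61.2660.

(0,0): Delta=0.5420 Bond=-38.4594
(1,0): Delta=-1.0000 Bond=145.8677
(1,1): Delta=0.5788 Bond=-52.1490
(2,0): Delta=-1.0000 Bond=167.7478
(2,1): Delta=-1.0000 Bond=167.7478
(2,2): Delta=0.6164 Bond=-69.4597
V0=61.2660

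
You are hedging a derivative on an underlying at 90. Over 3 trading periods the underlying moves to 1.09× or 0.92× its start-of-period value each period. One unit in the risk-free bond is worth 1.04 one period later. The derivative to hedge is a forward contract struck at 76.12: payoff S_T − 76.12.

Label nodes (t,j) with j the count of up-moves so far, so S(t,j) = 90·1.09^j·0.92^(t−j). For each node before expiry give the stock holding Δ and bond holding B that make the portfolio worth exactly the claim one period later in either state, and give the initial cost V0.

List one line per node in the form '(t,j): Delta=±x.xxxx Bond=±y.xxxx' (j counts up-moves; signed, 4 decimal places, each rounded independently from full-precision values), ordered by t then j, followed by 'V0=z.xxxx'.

Under the risk-neutral measure, an up-move has probability p* = (R−d)/(u−d) = 0.7059 and values discount at R = 1.04.
Terminal payoffs: V(3,0)=-6.0381, V(3,1)=6.9118, V(3,2)=22.2547, V(3,3)=40.4326
(2,0): S=76.1760. Δ = (V_up−V_dn)/(S_up−S_dn) = (6.9118−-6.0381)/(83.0318−70.0819) = 1.0000. V = [p*·6.9118 + (1−p*)·-6.0381]/1.04 = 2.9837. B = V − Δ·S = -73.1923.
(2,1): S=90.2520. Δ = (V_up−V_dn)/(S_up−S_dn) = (22.2547−6.9118)/(98.3747−83.0318) = 1.0000. V = [p*·22.2547 + (1−p*)·6.9118]/1.04 = 17.0597. B = V − Δ·S = -73.1923.
(2,2): S=106.9290. Δ = (V_up−V_dn)/(S_up−S_dn) = (40.4326−22.2547)/(116.5526−98.3747) = 1.0000. V = [p*·40.4326 + (1−p*)·22.2547]/1.04 = 33.7367. B = V − Δ·S = -73.1923.
(1,0): S=82.8000. Δ = (V_up−V_dn)/(S_up−S_dn) = (17.0597−2.9837)/(90.2520−76.1760) = 1.0000. V = [p*·17.0597 + (1−p*)·2.9837]/1.04 = 12.4228. B = V − Δ·S = -70.3772.
(1,1): S=98.1000. Δ = (V_up−V_dn)/(S_up−S_dn) = (33.7367−17.0597)/(106.9290−90.2520) = 1.0000. V = [p*·33.7367 + (1−p*)·17.0597]/1.04 = 27.7228. B = V − Δ·S = -70.3772.
(0,0): S=90.0000. Δ = (V_up−V_dn)/(S_up−S_dn) = (27.7228−12.4228)/(98.1000−82.8000) = 1.0000. V = [p*·27.7228 + (1−p*)·12.4228]/1.04 = 22.3296. B = V − Δ·S = -67.6704.
Check: Δ(0,0)·S0 + B(0,0) = 22.3296 = V0.

(0,0): Delta=1.0000 Bond=-67.6704
(1,0): Delta=1.0000 Bond=-70.3772
(1,1): Delta=1.0000 Bond=-70.3772
(2,0): Delta=1.0000 Bond=-73.1923
(2,1): Delta=1.0000 Bond=-73.1923
(2,2): Delta=1.0000 Bond=-73.1923
V0=22.3296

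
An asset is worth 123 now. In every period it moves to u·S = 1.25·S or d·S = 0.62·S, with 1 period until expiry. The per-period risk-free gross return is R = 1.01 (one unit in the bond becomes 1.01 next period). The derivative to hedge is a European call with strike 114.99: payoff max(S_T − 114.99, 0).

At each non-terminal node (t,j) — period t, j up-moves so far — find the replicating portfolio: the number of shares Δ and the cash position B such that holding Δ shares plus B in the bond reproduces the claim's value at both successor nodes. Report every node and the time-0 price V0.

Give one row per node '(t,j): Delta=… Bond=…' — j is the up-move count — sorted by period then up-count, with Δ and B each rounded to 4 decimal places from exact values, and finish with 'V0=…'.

No-arbitrage ⇒ martingale measure with p* = (R−d)/(u−d) = 0.6190.
Terminal values V(1,·): V(1,0)=0.0000, V(1,1)=38.7600
(0,0): S=123.0000. Δ = (V_up−V_dn)/(S_up−S_dn) = (38.7600−0.0000)/(153.7500−76.2600) = 0.5002. V = [p*·38.7600 + (1−p*)·0.0000]/1.01 = 23.7567. B = V − Δ·S = -37.7671.
The time-0 hedge costs 23.7567, which is the no-arbitrage price.

(0,0): Delta=0.5002 Bond=-37.7671
V0=23.7567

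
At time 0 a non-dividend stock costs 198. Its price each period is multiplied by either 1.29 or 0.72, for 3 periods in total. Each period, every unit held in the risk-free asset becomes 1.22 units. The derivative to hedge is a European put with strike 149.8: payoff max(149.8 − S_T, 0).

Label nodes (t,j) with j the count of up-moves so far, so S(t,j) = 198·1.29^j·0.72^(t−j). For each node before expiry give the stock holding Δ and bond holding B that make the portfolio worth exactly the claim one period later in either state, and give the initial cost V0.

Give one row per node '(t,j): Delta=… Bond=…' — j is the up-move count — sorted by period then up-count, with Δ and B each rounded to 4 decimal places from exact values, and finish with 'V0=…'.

Since d<R<u, set p* = (R−d)/(u−d) = 0.8772; price each node as the discounted p*-expectation of its children.
At expiry t=3: V(3,0)=75.8969, V(3,1)=17.3903, V(3,2)=0.0000, V(3,3)=0.0000
Node (2,0) S=102.6432: V=(p*·17.3903+(1−p*)·75.8969)/1.22=20.1437; Δ=(17.3903−75.8969)/(132.4097−73.9031)=-1.0000; B=V−Δ·S=122.7869
Node (2,1) S=183.9024: V=(p*·0.0000+(1−p*)·17.3903)/1.22=1.7505; Δ=(0.0000−17.3903)/(237.2341−132.4097)=-0.1659; B=V−Δ·S=32.2598
Node (2,2) S=329.4918: V=(p*·0.0000+(1−p*)·0.0000)/1.22=0.0000; Δ=(0.0000−0.0000)/(425.0444−237.2341)=0.0000; B=V−Δ·S=0.0000
Node (1,0) S=142.5600: V=(p*·1.7505+(1−p*)·20.1437)/1.22=3.2863; Δ=(1.7505−20.1437)/(183.9024−102.6432)=-0.2264; B=V−Δ·S=35.5550
Node (1,1) S=255.4200: V=(p*·0.0000+(1−p*)·1.7505)/1.22=0.1762; Δ=(0.0000−1.7505)/(329.4918−183.9024)=-0.0120; B=V−Δ·S=3.2473
Node (0,0) S=198.0000: V=(p*·0.1762+(1−p*)·3.2863)/1.22=0.4575; Δ=(0.1762−3.2863)/(255.4200−142.5600)=-0.0276; B=V−Δ·S=5.9139
Check: Δ(0,0)·S0 + B(0,0) = 0.4575 = V0.

(0,0): Delta=-0.0276 Bond=5.9139
(1,0): Delta=-0.2264 Bond=35.5550
(1,1): Delta=-0.0120 Bond=3.2473
(2,0): Delta=-1.0000 Bond=122.7869
(2,1): Delta=-0.1659 Bond=32.2598
(2,2): Delta=0.0000 Bond=0.0000
V0=0.4575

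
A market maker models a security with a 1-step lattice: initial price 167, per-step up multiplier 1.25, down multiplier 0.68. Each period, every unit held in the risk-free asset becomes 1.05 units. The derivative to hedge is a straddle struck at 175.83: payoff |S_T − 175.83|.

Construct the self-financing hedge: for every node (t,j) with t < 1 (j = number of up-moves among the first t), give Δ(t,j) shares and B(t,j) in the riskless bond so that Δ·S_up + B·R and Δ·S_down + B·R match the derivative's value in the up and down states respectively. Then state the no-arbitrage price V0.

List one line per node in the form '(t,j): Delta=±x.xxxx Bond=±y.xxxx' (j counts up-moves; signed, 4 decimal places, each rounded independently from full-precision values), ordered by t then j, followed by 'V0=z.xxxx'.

The replicating-portfolio and risk-neutral prices coincide; use p* = (1.05−0.68)/(1.25−0.68) = 0.6491 for the latter.
At expiry t=1: V(1,0)=62.2700, V(1,1)=32.9200
Node (0,0) S=167.0000: V=(p*·32.9200+(1−p*)·62.2700)/1.05=41.1602; Δ=(32.9200−62.2700)/(208.7500−113.5600)=-0.3083; B=V−Δ·S=92.6515
Each (Δ,B) replicates both successor values, so the strategy is self-financing and V0 is arbitrage-free.

(0,0): Delta=-0.3083 Bond=92.6515
V0=41.1602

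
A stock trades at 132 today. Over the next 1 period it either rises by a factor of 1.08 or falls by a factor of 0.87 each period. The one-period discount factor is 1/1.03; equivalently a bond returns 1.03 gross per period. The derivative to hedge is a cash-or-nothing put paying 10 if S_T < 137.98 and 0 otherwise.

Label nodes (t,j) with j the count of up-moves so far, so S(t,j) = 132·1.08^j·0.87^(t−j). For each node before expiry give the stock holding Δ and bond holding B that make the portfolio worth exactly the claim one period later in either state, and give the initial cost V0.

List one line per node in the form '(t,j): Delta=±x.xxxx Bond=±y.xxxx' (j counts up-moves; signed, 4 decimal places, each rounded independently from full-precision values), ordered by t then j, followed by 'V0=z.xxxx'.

(0,0): Delta=-0.3608 Bond=49.9307
V0=2.3116

The replicating-portfolio and risk-neutral prices coincide; use p* = (1.03−0.87)/(1.08−0.87) = 0.7619 for the latter.
Terminal values V(1,·): V(1,0)=10.0000, V(1,1)=0.0000
  t=0,j=0: stock 132.0000 → up 142.5600 (V=0.0000), down 114.8400 (V=10.0000). Price 2.3116; hedge Δ=-0.3608, bond B=49.9307.
Root portfolio cost Δ·132+B reproduces V0=2.3116.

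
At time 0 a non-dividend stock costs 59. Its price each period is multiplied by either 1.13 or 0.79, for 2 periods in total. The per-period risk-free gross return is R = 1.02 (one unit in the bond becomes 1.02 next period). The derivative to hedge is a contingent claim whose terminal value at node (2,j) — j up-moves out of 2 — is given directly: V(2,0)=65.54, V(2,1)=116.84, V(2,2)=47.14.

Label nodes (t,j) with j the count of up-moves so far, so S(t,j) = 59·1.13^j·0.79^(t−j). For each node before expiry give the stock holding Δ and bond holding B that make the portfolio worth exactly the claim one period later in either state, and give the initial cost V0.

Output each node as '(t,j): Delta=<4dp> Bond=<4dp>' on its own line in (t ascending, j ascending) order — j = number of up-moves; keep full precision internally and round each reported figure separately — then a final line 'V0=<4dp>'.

(0,0): Delta=-1.4932 Bond=164.5844
(1,0): Delta=3.2371 Bond=-52.6050
(1,1): Delta=-3.0748 Bond=273.3235
V0=76.4848

Since d<R<u, set p* = (R−d)/(u−d) = 0.6765; price each node as the discounted p*-expectation of its children.
Terminal payoffs: V(2,0)=65.5400, V(2,1)=116.8400, V(2,2)=47.1400
  t=1,j=0: stock 46.6100 → up 52.6693 (V=116.8400), down 36.8219 (V=65.5400). Price 98.2774; hedge Δ=3.2371, bond B=-52.6050.
  t=1,j=1: stock 66.6700 → up 75.3371 (V=47.1400), down 52.6693 (V=116.8400). Price 68.3235; hedge Δ=-3.0748, bond B=273.3235.
  t=0,j=0: stock 59.0000 → up 66.6700 (V=68.3235), down 46.6100 (V=98.2774). Price 76.4848; hedge Δ=-1.4932, bond B=164.5844.
Root portfolio cost Δ·59+B reproduces V0=76.4848.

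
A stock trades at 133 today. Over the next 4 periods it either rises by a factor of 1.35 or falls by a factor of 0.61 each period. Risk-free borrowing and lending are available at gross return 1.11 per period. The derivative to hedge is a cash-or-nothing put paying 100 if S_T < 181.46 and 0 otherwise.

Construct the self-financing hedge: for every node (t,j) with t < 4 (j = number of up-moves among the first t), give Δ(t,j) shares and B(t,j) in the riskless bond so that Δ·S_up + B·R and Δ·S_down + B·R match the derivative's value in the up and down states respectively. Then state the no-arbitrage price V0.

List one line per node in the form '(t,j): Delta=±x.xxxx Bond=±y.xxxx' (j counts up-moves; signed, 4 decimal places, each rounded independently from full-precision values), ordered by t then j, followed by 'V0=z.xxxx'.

No-arbitrage ⇒ martingale measure with p* = (R−d)/(u−d) = 0.6757.
Payoff layer (t=4): V(4,0)=100.0000, V(4,1)=100.0000, V(4,2)=100.0000, V(4,3)=0.0000, V(4,4)=0.0000
(3,0): S=30.1885. Δ = (V_up−V_dn)/(S_up−S_dn) = (100.0000−100.0000)/(40.7544−18.4150) = 0.0000. V = [p*·100.0000 + (1−p*)·100.0000]/1.11 = 90.0901. B = V − Δ·S = 90.0901.
(3,1): S=66.8106. Δ = (V_up−V_dn)/(S_up−S_dn) = (100.0000−100.0000)/(90.1942−40.7544) = 0.0000. V = [p*·100.0000 + (1−p*)·100.0000]/1.11 = 90.0901. B = V − Δ·S = 90.0901.
(3,2): S=147.8594. Δ = (V_up−V_dn)/(S_up−S_dn) = (0.0000−100.0000)/(199.6102−90.1942) = -0.9139. V = [p*·0.0000 + (1−p*)·100.0000]/1.11 = 29.2184. B = V − Δ·S = 164.3535.
(3,3): S=327.2299. Δ = (V_up−V_dn)/(S_up−S_dn) = (0.0000−0.0000)/(441.7603−199.6102) = 0.0000. V = [p*·0.0000 + (1−p*)·0.0000]/1.11 = 0.0000. B = V − Δ·S = 0.0000.
(2,0): S=49.4893. Δ = (V_up−V_dn)/(S_up−S_dn) = (90.0901−90.0901)/(66.8106−30.1885) = 0.0000. V = [p*·90.0901 + (1−p*)·90.0901]/1.11 = 81.1622. B = V − Δ·S = 81.1622.
(2,1): S=109.5255. Δ = (V_up−V_dn)/(S_up−S_dn) = (29.2184−90.0901)/(147.8594−66.8106) = -0.7510. V = [p*·29.2184 + (1−p*)·90.0901]/1.11 = 44.1086. B = V − Δ·S = 126.3677.
(2,2): S=242.3925. Δ = (V_up−V_dn)/(S_up−S_dn) = (0.0000−29.2184)/(327.2299−147.8594) = -0.1629. V = [p*·0.0000 + (1−p*)·29.2184]/1.11 = 8.5372. B = V − Δ·S = 48.0215.
(1,0): S=81.1300. Δ = (V_up−V_dn)/(S_up−S_dn) = (44.1086−81.1622)/(109.5255−49.4893) = -0.6172. V = [p*·44.1086 + (1−p*)·81.1622]/1.11 = 50.5640. B = V − Δ·S = 100.6364.
(1,1): S=179.5500. Δ = (V_up−V_dn)/(S_up−S_dn) = (8.5372−44.1086)/(242.3925−109.5255) = -0.2677. V = [p*·8.5372 + (1−p*)·44.1086]/1.11 = 18.0845. B = V − Δ·S = 66.1541.
(0,0): S=133.0000. Δ = (V_up−V_dn)/(S_up−S_dn) = (18.0845−50.5640)/(179.5500−81.1300) = -0.3300. V = [p*·18.0845 + (1−p*)·50.5640]/1.11 = 25.7824. B = V − Δ·S = 69.6735.
Self-financing check: at every node Δ·S+B equals the discounted successor values.

(0,0): Delta=-0.3300 Bond=69.6735
(1,0): Delta=-0.6172 Bond=100.6364
(1,1): Delta=-0.2677 Bond=66.1541
(2,0): Delta=0.0000 Bond=81.1622
(2,1): Delta=-0.7510 Bond=126.3677
(2,2): Delta=-0.1629 Bond=48.0215
(3,0): Delta=0.0000 Bond=90.0901
(3,1): Delta=0.0000 Bond=90.0901
(3,2): Delta=-0.9139 Bond=164.3535
(3,3): Delta=0.0000 Bond=0.0000
V0=25.7824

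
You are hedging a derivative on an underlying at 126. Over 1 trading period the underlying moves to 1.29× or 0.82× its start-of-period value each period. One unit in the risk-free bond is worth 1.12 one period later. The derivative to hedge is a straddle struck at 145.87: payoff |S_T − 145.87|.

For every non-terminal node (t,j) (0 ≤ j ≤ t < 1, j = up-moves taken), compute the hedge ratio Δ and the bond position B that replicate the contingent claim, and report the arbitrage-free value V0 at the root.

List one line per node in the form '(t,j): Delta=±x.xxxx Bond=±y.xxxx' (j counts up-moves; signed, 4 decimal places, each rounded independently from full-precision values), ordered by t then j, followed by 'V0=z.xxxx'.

Under the risk-neutral measure, an up-move has probability p* = (R−d)/(u−d) = 0.6383 and values discount at R = 1.12.
Terminal values V(1,·): V(1,0)=42.5500, V(1,1)=16.6700
Node (0,0) S=126.0000: V=(p*·16.6700+(1−p*)·42.5500)/1.12=23.2418; Δ=(16.6700−42.5500)/(162.5400−103.3200)=-0.4370; B=V−Δ·S=78.3057
Self-financing check: at every node Δ·S+B equals the discounted successor values.

(0,0): Delta=-0.4370 Bond=78.3057
V0=23.2418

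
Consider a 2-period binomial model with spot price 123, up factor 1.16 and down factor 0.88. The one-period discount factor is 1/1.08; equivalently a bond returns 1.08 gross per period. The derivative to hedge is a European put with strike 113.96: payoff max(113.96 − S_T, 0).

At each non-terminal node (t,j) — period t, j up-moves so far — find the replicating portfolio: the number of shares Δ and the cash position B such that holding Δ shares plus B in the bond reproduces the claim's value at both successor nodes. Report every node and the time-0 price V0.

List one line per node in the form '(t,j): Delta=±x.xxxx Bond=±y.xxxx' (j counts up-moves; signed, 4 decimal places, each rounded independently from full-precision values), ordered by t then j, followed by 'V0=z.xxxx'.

No-arbitrage ⇒ martingale measure with p* = (R−d)/(u−d) = 0.7143.
Payoff layer (t=2): V(2,0)=18.7088, V(2,1)=0.0000, V(2,2)=0.0000
(1,0): S=108.2400. Δ = (V_up−V_dn)/(S_up−S_dn) = (0.0000−18.7088)/(125.5584−95.2512) = -0.6173. V = [p*·0.0000 + (1−p*)·18.7088]/1.08 = 4.9494. B = V − Δ·S = 71.7666.
(1,1): S=142.6800. Δ = (V_up−V_dn)/(S_up−S_dn) = (0.0000−0.0000)/(165.5088−125.5584) = 0.0000. V = [p*·0.0000 + (1−p*)·0.0000]/1.08 = 0.0000. B = V − Δ·S = 0.0000.
(0,0): S=123.0000. Δ = (V_up−V_dn)/(S_up−S_dn) = (0.0000−4.9494)/(142.6800−108.2400) = -0.1437. V = [p*·0.0000 + (1−p*)·4.9494]/1.08 = 1.3094. B = V − Δ·S = 18.9859.
Self-financing check: at every node Δ·S+B equals the discounted successor values.

(0,0): Delta=-0.1437 Bond=18.9859
(1,0): Delta=-0.6173 Bond=71.7666
(1,1): Delta=0.0000 Bond=0.0000
V0=1.3094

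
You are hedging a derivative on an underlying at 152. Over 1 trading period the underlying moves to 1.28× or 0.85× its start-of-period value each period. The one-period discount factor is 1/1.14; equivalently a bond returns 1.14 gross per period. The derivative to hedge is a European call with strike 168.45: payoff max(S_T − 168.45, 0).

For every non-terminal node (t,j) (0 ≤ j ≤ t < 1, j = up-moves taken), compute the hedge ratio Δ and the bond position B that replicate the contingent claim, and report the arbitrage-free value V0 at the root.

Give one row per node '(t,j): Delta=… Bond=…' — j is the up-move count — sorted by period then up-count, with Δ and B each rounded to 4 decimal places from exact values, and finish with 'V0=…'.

(0,0): Delta=0.3995 Bond=-45.2744
V0=15.4466

Under the risk-neutral measure, an up-move has probability p* = (R−d)/(u−d) = 0.6744 and values discount at R = 1.14.
Payoff layer (t=1): V(1,0)=0.0000, V(1,1)=26.1100
  t=0,j=0: stock 152.0000 → up 194.5600 (V=26.1100), down 129.2000 (V=0.0000). Price 15.4466; hedge Δ=0.3995, bond B=-45.2744.
Check: Δ(0,0)·S0 + B(0,0) = 15.4466 = V0.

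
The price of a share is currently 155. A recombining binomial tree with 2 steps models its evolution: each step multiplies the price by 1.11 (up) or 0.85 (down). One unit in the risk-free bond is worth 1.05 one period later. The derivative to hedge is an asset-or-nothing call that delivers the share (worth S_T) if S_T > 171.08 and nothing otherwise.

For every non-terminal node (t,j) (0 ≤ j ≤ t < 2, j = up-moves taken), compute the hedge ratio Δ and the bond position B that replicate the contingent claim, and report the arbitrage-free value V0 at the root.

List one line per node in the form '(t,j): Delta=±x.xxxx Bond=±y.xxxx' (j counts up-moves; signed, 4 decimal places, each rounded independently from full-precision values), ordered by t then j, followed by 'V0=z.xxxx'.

No-arbitrage ⇒ martingale measure with p* = (R−d)/(u−d) = 0.7692.
At expiry t=2: V(2,0)=0.0000, V(2,1)=0.0000, V(2,2)=190.9755
(1,0): S=131.7500. Δ = (V_up−V_dn)/(S_up−S_dn) = (0.0000−0.0000)/(146.2425−111.9875) = 0.0000. V = [p*·0.0000 + (1−p*)·0.0000]/1.05 = 0.0000. B = V − Δ·S = 0.0000.
(1,1): S=172.0500. Δ = (V_up−V_dn)/(S_up−S_dn) = (190.9755−0.0000)/(190.9755−146.2425) = 4.2692. V = [p*·190.9755 + (1−p*)·0.0000]/1.05 = 139.9088. B = V − Δ·S = -594.6124.
(0,0): S=155.0000. Δ = (V_up−V_dn)/(S_up−S_dn) = (139.9088−0.0000)/(172.0500−131.7500) = 3.4717. V = [p*·139.9088 + (1−p*)·0.0000]/1.05 = 102.4973. B = V − Δ·S = -435.6135.
Root portfolio cost Δ·155+B reproduces V0=102.4973.

(0,0): Delta=3.4717 Bond=-435.6135
(1,0): Delta=0.0000 Bond=0.0000
(1,1): Delta=4.2692 Bond=-594.6124
V0=102.4973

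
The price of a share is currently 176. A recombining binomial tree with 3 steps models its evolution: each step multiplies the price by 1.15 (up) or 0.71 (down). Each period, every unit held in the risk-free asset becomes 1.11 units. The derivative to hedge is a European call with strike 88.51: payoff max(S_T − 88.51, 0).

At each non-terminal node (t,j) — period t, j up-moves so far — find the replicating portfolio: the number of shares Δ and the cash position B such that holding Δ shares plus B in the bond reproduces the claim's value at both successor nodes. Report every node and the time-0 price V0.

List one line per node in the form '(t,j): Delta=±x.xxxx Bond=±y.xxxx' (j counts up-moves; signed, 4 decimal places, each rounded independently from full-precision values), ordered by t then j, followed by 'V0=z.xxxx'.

(0,0): Delta=0.9978 Bond=-64.3147
(1,0): Delta=0.9620 Bond=-66.9158
(1,1): Delta=1.0000 Bond=-71.8367
(2,0): Delta=0.3463 Bond=-19.6541
(2,1): Delta=1.0000 Bond=-79.7387
(2,2): Delta=1.0000 Bond=-79.7387
V0=111.2963

No-arbitrage ⇒ martingale measure with p* = (R−d)/(u−d) = 0.9091.
Terminal payoffs: V(3,0)=0.0000, V(3,1)=13.5198, V(3,2)=76.7496, V(3,3)=179.1640
(2,0): S=88.7216. Δ = (V_up−V_dn)/(S_up−S_dn) = (13.5198−0.0000)/(102.0298−62.9923) = 0.3463. V = [p*·13.5198 + (1−p*)·0.0000]/1.11 = 11.0728. B = V − Δ·S = -19.6541.
(2,1): S=143.7040. Δ = (V_up−V_dn)/(S_up−S_dn) = (76.7496−13.5198)/(165.2596−102.0298) = 1.0000. V = [p*·76.7496 + (1−p*)·13.5198]/1.11 = 63.9653. B = V − Δ·S = -79.7387.
(2,2): S=232.7600. Δ = (V_up−V_dn)/(S_up−S_dn) = (179.1640−76.7496)/(267.6740−165.2596) = 1.0000. V = [p*·179.1640 + (1−p*)·76.7496]/1.11 = 153.0213. B = V − Δ·S = -79.7387.
(1,0): S=124.9600. Δ = (V_up−V_dn)/(S_up−S_dn) = (63.9653−11.0728)/(143.7040−88.7216) = 0.9620. V = [p*·63.9653 + (1−p*)·11.0728]/1.11 = 53.2945. B = V − Δ·S = -66.9158.
(1,1): S=202.4000. Δ = (V_up−V_dn)/(S_up−S_dn) = (153.0213−63.9653)/(232.7600−143.7040) = 1.0000. V = [p*·153.0213 + (1−p*)·63.9653]/1.11 = 130.5633. B = V − Δ·S = -71.8367.
(0,0): S=176.0000. Δ = (V_up−V_dn)/(S_up−S_dn) = (130.5633−53.2945)/(202.4000−124.9600) = 0.9978. V = [p*·130.5633 + (1−p*)·53.2945]/1.11 = 111.2963. B = V − Δ·S = -64.3147.
Each (Δ,B) replicates both successor values, so the strategy is self-financing and V0 is arbitrage-free.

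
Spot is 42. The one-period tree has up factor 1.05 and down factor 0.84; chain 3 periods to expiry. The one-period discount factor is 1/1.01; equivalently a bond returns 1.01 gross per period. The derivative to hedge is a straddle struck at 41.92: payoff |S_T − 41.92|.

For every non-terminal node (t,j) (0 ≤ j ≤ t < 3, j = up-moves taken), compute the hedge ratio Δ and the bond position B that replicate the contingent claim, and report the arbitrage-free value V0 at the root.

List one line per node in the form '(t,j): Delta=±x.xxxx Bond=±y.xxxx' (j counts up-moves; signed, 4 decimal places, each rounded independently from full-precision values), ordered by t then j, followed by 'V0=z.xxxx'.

(0,0): Delta=-0.0240 Bond=6.5933
(1,0): Delta=-1.0000 Bond=41.0940
(1,1): Delta=0.1598 Bond=-1.4431
(2,0): Delta=-1.0000 Bond=41.5050
(2,1): Delta=-1.0000 Bond=41.5050
(2,2): Delta=0.3781 Bond=-11.5663
V0=5.5871

The replicating-portfolio and risk-neutral prices coincide; use p* = (1.01−0.84)/(1.05−0.84) = 0.8095 for the latter.
At expiry t=3: V(3,0)=17.0264, V(3,1)=10.8030, V(3,2)=3.0238, V(3,3)=6.7003
Node (2,0) S=29.6352: V=(p*·10.8030+(1−p*)·17.0264)/1.01=11.8698; Δ=(10.8030−17.0264)/(31.1170−24.8936)=-1.0000; B=V−Δ·S=41.5050
Node (2,1) S=37.0440: V=(p*·3.0238+(1−p*)·10.8030)/1.01=4.4610; Δ=(3.0238−10.8030)/(38.8962−31.1170)=-1.0000; B=V−Δ·S=41.5050
Node (2,2) S=46.3050: V=(p*·6.7003+(1−p*)·3.0238)/1.01=5.9406; Δ=(6.7003−3.0238)/(48.6202−38.8962)=0.3781; B=V−Δ·S=-11.5663
Node (1,0) S=35.2800: V=(p*·4.4610+(1−p*)·11.8698)/1.01=5.8140; Δ=(4.4610−11.8698)/(37.0440−29.6352)=-1.0000; B=V−Δ·S=41.0940
Node (1,1) S=44.1000: V=(p*·5.9406+(1−p*)·4.4610)/1.01=5.6027; Δ=(5.9406−4.4610)/(46.3050−37.0440)=0.1598; B=V−Δ·S=-1.4431
Node (0,0) S=42.0000: V=(p*·5.6027+(1−p*)·5.8140)/1.01=5.5871; Δ=(5.6027−5.8140)/(44.1000−35.2800)=-0.0240; B=V−Δ·S=6.5933
Check: Δ(0,0)·S0 + B(0,0) = 5.5871 = V0.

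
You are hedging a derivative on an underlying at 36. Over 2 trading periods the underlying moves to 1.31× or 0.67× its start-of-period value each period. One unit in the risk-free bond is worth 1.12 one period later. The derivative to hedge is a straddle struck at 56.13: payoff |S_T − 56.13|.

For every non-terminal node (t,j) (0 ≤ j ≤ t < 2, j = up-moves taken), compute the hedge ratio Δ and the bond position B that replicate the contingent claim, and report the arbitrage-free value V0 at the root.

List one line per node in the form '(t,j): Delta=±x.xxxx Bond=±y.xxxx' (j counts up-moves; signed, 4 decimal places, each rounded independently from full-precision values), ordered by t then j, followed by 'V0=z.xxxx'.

No-arbitrage ⇒ martingale measure with p* = (R−d)/(u−d) = 0.7031.
Terminal payoffs: V(2,0)=39.9696, V(2,1)=24.5328, V(2,2)=5.6496
  t=1,j=0: stock 24.1200 → up 31.5972 (V=24.5328), down 16.1604 (V=39.9696). Price 25.9961; hedge Δ=-1.0000, bond B=50.1161.
  t=1,j=1: stock 47.1600 → up 61.7796 (V=5.6496), down 31.5972 (V=24.5328). Price 10.0496; hedge Δ=-0.6256, bond B=39.5546.
  t=0,j=0: stock 36.0000 → up 47.1600 (V=10.0496), down 24.1200 (V=25.9961). Price 13.1997; hedge Δ=-0.6921, bond B=38.1161.
Check: Δ(0,0)·S0 + B(0,0) = 13.1997 = V0.

(0,0): Delta=-0.6921 Bond=38.1161
(1,0): Delta=-1.0000 Bond=50.1161
(1,1): Delta=-0.6256 Bond=39.5546
V0=13.1997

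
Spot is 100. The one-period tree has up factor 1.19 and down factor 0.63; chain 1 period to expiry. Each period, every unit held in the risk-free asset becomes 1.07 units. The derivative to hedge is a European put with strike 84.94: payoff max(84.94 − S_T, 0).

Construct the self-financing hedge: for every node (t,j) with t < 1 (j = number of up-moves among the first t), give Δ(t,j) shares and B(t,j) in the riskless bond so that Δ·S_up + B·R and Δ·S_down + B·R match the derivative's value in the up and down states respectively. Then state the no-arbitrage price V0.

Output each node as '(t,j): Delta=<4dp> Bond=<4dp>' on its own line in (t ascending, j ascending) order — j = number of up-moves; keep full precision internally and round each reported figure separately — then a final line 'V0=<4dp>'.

Risk-neutral probability p* = (R−d)/(u−d) = (1.07−0.63)/(1.19−0.63) = 0.7857.
At expiry t=1: V(1,0)=21.9400, V(1,1)=0.0000
(0,0): S=100.0000. Δ = (V_up−V_dn)/(S_up−S_dn) = (0.0000−21.9400)/(119.0000−63.0000) = -0.3918. V = [p*·0.0000 + (1−p*)·21.9400]/1.07 = 4.3939. B = V − Δ·S = 43.5724.
The time-0 hedge costs 4.3939, which is the no-arbitrage price.

(0,0): Delta=-0.3918 Bond=43.5724
V0=4.3939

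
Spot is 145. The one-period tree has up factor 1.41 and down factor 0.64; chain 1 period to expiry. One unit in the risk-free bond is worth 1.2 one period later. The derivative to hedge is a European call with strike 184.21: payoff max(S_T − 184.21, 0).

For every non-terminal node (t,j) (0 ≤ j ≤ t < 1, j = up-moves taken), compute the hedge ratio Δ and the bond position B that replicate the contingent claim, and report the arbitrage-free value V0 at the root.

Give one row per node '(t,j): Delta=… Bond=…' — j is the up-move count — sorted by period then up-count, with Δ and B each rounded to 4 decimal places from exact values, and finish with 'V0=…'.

(0,0): Delta=0.1813 Bond=-14.0190
V0=12.2667

Risk-neutral probability p* = (R−d)/(u−d) = (1.2−0.64)/(1.41−0.64) = 0.7273.
At expiry t=1: V(1,0)=0.0000, V(1,1)=20.2400
Node (0,0) S=145.0000: V=(p*·20.2400+(1−p*)·0.0000)/1.2=12.2667; Δ=(20.2400−0.0000)/(204.4500−92.8000)=0.1813; B=V−Δ·S=-14.0190
Check: Δ(0,0)·S0 + B(0,0) = 12.2667 = V0.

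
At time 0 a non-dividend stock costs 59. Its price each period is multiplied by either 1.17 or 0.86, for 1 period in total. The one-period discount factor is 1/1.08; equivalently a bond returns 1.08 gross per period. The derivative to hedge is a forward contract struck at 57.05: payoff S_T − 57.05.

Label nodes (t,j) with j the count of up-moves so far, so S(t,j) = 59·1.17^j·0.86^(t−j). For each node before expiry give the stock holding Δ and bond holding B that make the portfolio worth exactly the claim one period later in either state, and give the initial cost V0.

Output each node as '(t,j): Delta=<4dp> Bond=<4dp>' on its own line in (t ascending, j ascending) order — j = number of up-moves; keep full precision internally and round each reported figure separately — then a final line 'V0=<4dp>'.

(0,0): Delta=1.0000 Bond=-52.8241
V0=6.1759

Under the risk-neutral measure, an up-move has probability p* = (R−d)/(u−d) = 0.7097 and values discount at R = 1.08.
Payoff layer (t=1): V(1,0)=-6.3100, V(1,1)=11.9800
  t=0,j=0: stock 59.0000 → up 69.0300 (V=11.9800), down 50.7400 (V=-6.3100). Price 6.1759; hedge Δ=1.0000, bond B=-52.8241.
Check: Δ(0,0)·S0 + B(0,0) = 6.1759 = V0.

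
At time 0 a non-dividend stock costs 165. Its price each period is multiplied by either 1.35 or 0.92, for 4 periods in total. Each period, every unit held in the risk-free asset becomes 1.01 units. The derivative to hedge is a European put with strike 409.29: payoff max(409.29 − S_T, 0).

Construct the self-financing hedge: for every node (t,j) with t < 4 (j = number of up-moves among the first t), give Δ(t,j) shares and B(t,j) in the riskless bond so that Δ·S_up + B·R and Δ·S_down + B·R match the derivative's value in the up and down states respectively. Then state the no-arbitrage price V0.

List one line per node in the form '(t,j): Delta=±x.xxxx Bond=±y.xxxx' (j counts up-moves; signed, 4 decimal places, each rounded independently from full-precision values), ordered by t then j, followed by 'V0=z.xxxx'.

(0,0): Delta=-0.9826 Bond=390.7038
(1,0): Delta=-1.0000 Bond=397.2528
(1,1): Delta=-0.9378 Bond=384.6298
(2,0): Delta=-1.0000 Bond=401.2254
(2,1): Delta=-1.0000 Bond=401.2254
(2,2): Delta=-0.7776 Bond=340.3123
(3,0): Delta=-1.0000 Bond=405.2376
(3,1): Delta=-1.0000 Bond=405.2376
(3,2): Delta=-1.0000 Bond=405.2376
(3,3): Delta=-0.2051 Bond=111.2983
V0=228.5755

No-arbitrage ⇒ martingale measure with p* = (R−d)/(u−d) = 0.2093.
Terminal values V(4,·): V(4,0)=291.0852, V(4,1)=235.8372, V(4,2)=154.7669, V(4,3)=35.8051, V(4,4)=0.0000
(3,0): S=128.4835. Δ = (V_up−V_dn)/(S_up−S_dn) = (235.8372−291.0852)/(173.4528−118.2048) = -1.0000. V = [p*·235.8372 + (1−p*)·291.0852]/1.01 = 276.7541. B = V − Δ·S = 405.2376.
(3,1): S=188.5356. Δ = (V_up−V_dn)/(S_up−S_dn) = (154.7669−235.8372)/(254.5231−173.4528) = -1.0000. V = [p*·154.7669 + (1−p*)·235.8372]/1.01 = 216.7020. B = V − Δ·S = 405.2376.
(3,2): S=276.6555. Δ = (V_up−V_dn)/(S_up−S_dn) = (35.8051−154.7669)/(373.4849−254.5231) = -1.0000. V = [p*·35.8051 + (1−p*)·154.7669]/1.01 = 128.5821. B = V − Δ·S = 405.2376.
(3,3): S=405.9619. Δ = (V_up−V_dn)/(S_up−S_dn) = (0.0000−35.8051)/(548.0485−373.4849) = -0.2051. V = [p*·0.0000 + (1−p*)·35.8051]/1.01 = 28.0307. B = V − Δ·S = 111.2983.
(2,0): S=139.6560. Δ = (V_up−V_dn)/(S_up−S_dn) = (216.7020−276.7541)/(188.5356−128.4835) = -1.0000. V = [p*·216.7020 + (1−p*)·276.7541]/1.01 = 261.5694. B = V − Δ·S = 401.2254.
(2,1): S=204.9300. Δ = (V_up−V_dn)/(S_up−S_dn) = (128.5821−216.7020)/(276.6555−188.5356) = -1.0000. V = [p*·128.5821 + (1−p*)·216.7020]/1.01 = 196.2954. B = V − Δ·S = 401.2254.
(2,2): S=300.7125. Δ = (V_up−V_dn)/(S_up−S_dn) = (28.0307−128.5821)/(405.9619−276.6555) = -0.7776. V = [p*·28.0307 + (1−p*)·128.5821]/1.01 = 106.4718. B = V − Δ·S = 340.3123.
(1,0): S=151.8000. Δ = (V_up−V_dn)/(S_up−S_dn) = (196.2954−261.5694)/(204.9300−139.6560) = -1.0000. V = [p*·196.2954 + (1−p*)·261.5694]/1.01 = 245.4528. B = V − Δ·S = 397.2528.
(1,1): S=222.7500. Δ = (V_up−V_dn)/(S_up−S_dn) = (106.4718−196.2954)/(300.7125−204.9300) = -0.9378. V = [p*·106.4718 + (1−p*)·196.2954]/1.01 = 175.7377. B = V − Δ·S = 384.6298.
(0,0): S=165.0000. Δ = (V_up−V_dn)/(S_up−S_dn) = (175.7377−245.4528)/(222.7500−151.8000) = -0.9826. V = [p*·175.7377 + (1−p*)·245.4528]/1.01 = 228.5755. B = V − Δ·S = 390.7038.
The time-0 hedge costs 228.5755, which is the no-arbitrage price.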